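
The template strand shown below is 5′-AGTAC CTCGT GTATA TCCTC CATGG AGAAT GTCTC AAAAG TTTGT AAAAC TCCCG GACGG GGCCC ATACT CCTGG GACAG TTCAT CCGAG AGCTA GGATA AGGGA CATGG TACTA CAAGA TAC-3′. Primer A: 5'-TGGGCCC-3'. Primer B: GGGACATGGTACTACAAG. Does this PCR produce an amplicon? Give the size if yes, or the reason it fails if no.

No product — the primers' 3' ends point away from each other.

Primer A (TGGGCCC) has reverse complement GGGCCCA, which matches the top strand at positions 60–66; primer A anneals to the top strand there with its 3' end pointing upstream toward position 60.
Primer B (GGGACATGGTACTACAAG) matches the top strand directly at positions 102–119; it anneals to the bottom strand with its 3' end pointing downstream toward position 119.
The 3' ends diverge (primer A extends toward position 1, primer B toward position 123), so the primers never converge on a shared product.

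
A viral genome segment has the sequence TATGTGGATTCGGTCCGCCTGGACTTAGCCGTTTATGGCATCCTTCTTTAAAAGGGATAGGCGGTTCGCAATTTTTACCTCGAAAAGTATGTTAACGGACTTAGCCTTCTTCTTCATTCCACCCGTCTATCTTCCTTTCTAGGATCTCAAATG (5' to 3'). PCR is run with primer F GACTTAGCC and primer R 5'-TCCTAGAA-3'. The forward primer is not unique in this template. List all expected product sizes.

The forward primer GACTTAGCC matches the top strand at positions 22–30, 98–106.
The reverse primer's reverse complement is TTCTAGGA, matching at positions 137–144.
Each forward site pairs with the reverse site to give a product ending at position 144: sizes 123, 47 bp.

123 bp, 47 bp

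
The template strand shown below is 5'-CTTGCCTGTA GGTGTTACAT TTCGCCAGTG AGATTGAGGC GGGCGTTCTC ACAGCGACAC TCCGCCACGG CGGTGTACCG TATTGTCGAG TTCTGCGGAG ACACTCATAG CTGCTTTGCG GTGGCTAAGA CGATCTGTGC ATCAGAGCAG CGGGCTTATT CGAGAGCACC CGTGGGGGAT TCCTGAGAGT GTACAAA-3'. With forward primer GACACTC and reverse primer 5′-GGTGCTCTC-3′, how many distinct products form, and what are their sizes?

Two products: 115 bp, 71 bp

The forward primer GACACTC matches the top strand at positions 56–62, 100–106.
The reverse primer's reverse complement is GAGAGCACC, matching at positions 162–170.
Each forward site pairs with the reverse site to give a product ending at position 170: sizes 115, 71 bp.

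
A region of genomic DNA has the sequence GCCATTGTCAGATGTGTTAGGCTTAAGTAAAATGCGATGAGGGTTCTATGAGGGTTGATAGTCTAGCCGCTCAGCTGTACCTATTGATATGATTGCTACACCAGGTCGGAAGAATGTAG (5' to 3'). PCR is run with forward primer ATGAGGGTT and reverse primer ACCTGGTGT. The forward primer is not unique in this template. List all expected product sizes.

The forward primer ATGAGGGTT matches the top strand at positions 37–45, 48–56.
The reverse primer's reverse complement is ACACCAGGT, matching at positions 98–106.
Each forward site pairs with the reverse site to give a product ending at position 106: sizes 70, 59 bp.

70 bp, 59 bp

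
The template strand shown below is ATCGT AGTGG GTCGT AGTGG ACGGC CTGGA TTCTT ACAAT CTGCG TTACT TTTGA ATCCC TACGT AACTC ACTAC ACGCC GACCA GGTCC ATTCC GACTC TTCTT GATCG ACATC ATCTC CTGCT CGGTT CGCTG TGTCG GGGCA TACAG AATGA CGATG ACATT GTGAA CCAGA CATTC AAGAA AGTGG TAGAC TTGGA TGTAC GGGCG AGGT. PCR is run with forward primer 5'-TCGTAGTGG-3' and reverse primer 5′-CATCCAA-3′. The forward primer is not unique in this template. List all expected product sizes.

201 bp, 191 bp

The forward primer TCGTAGTGG matches the top strand at positions 2–10, 12–20.
The reverse primer's reverse complement is TTGGATG, matching at positions 196–202.
Each forward site pairs with the reverse site to give a product ending at position 202: sizes 201, 191 bp.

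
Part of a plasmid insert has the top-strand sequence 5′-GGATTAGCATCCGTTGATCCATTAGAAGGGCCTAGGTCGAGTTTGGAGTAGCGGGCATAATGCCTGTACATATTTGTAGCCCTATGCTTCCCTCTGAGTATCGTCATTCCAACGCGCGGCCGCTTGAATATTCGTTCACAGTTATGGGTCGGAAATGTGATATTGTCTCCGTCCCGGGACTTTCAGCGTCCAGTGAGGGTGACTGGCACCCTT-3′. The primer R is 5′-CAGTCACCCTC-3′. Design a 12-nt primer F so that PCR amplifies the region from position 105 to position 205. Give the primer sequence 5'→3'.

5'-CATTCCAACGCG-3'

The reverse primer's reverse complement GAGGGTGACTG matches the template at positions 195–205; the product starts at position 105.
The forward primer is identical to the top strand over positions 105–116: CATTCCAACGCG.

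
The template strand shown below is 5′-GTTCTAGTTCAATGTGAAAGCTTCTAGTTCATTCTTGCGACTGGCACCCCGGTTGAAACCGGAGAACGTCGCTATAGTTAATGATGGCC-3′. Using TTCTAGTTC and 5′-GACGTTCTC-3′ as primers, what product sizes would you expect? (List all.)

The forward primer TTCTAGTTC matches the top strand at positions 2–10, 22–30.
The reverse primer's reverse complement is GAGAACGTC, matching at positions 62–70.
Each forward site pairs with the reverse site to give a product ending at position 70: sizes 69, 49 bp.

69 bp, 49 bp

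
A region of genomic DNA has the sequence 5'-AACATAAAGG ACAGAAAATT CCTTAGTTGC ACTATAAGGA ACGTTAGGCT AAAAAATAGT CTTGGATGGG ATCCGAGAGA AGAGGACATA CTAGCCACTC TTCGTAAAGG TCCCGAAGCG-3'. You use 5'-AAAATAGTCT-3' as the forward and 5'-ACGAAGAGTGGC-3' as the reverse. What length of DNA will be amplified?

The forward primer matches the template at positions 53–62.
Taking the reverse complement of ACGAAGAGTGGC gives GCCACTCTTCGT, found at positions 94–105 on the template; the primer anneals here to the top strand with its 3' end pointing upstream.
Amplicon spans positions 53–105: 53 bp.

53 bp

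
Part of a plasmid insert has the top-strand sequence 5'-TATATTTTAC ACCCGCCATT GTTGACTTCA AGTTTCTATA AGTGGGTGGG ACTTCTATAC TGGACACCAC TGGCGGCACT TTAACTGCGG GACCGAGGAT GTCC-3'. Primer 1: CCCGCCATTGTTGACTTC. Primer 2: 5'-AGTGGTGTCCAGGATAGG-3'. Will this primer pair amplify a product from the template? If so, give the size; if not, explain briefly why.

No product — primer 2 has no binding site in the template.

Primer 2 (AGTGGTGTCCAGGATAGG) does not match the top strand, and its reverse complement CCTATCCTGGACACCACT does not match either.
With no annealing site for primer 2, no amplification occurs.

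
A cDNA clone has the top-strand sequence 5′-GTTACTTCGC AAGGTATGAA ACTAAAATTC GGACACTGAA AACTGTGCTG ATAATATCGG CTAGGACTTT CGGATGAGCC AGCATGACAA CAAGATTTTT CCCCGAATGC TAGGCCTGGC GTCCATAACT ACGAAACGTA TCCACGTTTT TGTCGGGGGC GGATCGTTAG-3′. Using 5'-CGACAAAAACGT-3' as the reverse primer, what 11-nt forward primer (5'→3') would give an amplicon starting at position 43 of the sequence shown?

5'-CTGTGCTGATA-3'

The reverse primer's reverse complement ACGTTTTTGTCG matches the template at positions 144–155; the product starts at position 43.
The forward primer is identical to the top strand over positions 43–53: CTGTGCTGATA.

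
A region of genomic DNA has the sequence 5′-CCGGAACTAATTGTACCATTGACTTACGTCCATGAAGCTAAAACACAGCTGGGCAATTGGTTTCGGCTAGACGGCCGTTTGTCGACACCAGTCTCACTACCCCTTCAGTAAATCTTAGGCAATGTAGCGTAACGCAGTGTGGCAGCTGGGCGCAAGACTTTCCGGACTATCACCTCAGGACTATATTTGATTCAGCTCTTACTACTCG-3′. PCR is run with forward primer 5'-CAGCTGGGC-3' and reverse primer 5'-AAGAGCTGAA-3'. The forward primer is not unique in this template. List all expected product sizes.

155 bp, 58 bp

The forward primer CAGCTGGGC matches the top strand at positions 46–54, 143–151.
The reverse primer's reverse complement is TTCAGCTCTT, matching at positions 191–200.
Each forward site pairs with the reverse site to give a product ending at position 200: sizes 155, 58 bp.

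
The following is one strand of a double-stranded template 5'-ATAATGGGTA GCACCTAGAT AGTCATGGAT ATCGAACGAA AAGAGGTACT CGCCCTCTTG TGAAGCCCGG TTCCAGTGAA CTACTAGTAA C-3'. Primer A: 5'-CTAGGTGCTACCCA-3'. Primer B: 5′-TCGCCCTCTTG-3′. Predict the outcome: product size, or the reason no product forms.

No product — the primers' 3' ends point away from each other.

Primer A (CTAGGTGCTACCCA) has reverse complement TGGGTAGCACCTAG, which matches the top strand at positions 5–18; primer A anneals to the top strand there with its 3' end pointing upstream toward position 5.
Primer B (TCGCCCTCTTG) matches the top strand directly at positions 50–60; it anneals to the bottom strand with its 3' end pointing downstream toward position 60.
The 3' ends diverge (primer A extends toward position 1, primer B toward position 91), so the primers never converge on a shared product.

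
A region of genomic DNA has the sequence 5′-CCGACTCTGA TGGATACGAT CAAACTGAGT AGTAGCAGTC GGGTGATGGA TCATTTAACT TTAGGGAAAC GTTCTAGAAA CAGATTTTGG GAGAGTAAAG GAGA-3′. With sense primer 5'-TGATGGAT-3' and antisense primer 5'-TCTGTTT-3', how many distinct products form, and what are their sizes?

Two products: 77 bp, 41 bp

The forward primer TGATGGAT matches the top strand at positions 8–15, 44–51.
The reverse primer's reverse complement is AAACAGA, matching at positions 78–84.
Each forward site pairs with the reverse site to give a product ending at position 84: sizes 77, 41 bp.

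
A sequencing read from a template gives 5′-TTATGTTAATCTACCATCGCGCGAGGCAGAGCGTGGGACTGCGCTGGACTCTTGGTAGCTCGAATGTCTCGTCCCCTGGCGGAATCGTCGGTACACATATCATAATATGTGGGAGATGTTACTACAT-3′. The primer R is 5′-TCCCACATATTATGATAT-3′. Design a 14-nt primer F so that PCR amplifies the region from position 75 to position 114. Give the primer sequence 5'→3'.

The reverse primer's reverse complement ATATCATAATATGTGGGA matches the template at positions 97–114; the product starts at position 75.
The forward primer is identical to the top strand over positions 75–88: CCTGGCGGAATCGT.

5'-CCTGGCGGAATCGT-3'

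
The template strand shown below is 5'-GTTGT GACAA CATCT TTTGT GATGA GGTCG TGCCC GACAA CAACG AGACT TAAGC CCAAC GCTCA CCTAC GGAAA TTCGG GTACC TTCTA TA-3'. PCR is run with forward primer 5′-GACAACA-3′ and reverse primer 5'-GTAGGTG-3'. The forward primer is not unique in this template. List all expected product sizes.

The forward primer GACAACA matches the top strand at positions 6–12, 36–42.
The reverse primer's reverse complement is CACCTAC, matching at positions 64–70.
Each forward site pairs with the reverse site to give a product ending at position 70: sizes 65, 35 bp.

65 bp, 35 bp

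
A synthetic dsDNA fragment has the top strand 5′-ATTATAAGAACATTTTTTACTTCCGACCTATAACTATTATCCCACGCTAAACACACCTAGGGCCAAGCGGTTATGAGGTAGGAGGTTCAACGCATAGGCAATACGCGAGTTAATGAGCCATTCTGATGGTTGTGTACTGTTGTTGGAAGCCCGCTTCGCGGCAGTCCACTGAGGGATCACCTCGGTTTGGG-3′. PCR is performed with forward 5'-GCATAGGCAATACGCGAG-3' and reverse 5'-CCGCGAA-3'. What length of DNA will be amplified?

The forward primer matches the template at positions 92–109.
The reverse primer's reverse complement is TTCGCGG, which matches the template at positions 155–161.
The product runs from position 92 to position 161, so its length is 161 − 92 + 1 = 70 bp.

70 bp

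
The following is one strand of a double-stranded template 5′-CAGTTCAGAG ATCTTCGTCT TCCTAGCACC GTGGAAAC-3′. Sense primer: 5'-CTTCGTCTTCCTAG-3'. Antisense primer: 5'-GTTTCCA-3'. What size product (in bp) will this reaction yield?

26 bp

Forward primer CTTCGTCTTCCTAG is found on the top strand at positions 13–26.
Reverse complement of the reverse primer: TGGAAAC. This occurs on the top strand at positions 32–38.
Amplicon spans positions 13–38: 26 bp.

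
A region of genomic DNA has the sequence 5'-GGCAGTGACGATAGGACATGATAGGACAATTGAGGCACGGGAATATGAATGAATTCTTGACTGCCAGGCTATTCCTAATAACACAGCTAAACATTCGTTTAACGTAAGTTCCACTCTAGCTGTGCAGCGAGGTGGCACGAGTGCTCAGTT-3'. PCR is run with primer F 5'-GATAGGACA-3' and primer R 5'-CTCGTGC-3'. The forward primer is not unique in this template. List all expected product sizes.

The forward primer GATAGGACA matches the top strand at positions 10–18, 20–28.
The reverse primer's reverse complement is GCACGAG, matching at positions 135–141.
Each forward site pairs with the reverse site to give a product ending at position 141: sizes 132, 122 bp.

132 bp, 122 bp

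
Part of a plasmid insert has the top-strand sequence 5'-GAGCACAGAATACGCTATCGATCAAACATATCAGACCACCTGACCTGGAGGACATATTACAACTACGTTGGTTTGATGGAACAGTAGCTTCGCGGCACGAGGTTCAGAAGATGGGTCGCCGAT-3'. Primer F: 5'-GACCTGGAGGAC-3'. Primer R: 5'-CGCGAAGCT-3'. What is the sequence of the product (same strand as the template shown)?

5'-GACCTGGAGGACATATTACAACTACGTTGGTTTGATGGAACAGTAGCTTCGCG-3'

The forward primer matches the template at positions 42–53.
Reverse complement of the reverse primer: AGCTTCGCG. This occurs on the top strand at positions 86–94.
The product is the template from position 42 through 94 (53 bp).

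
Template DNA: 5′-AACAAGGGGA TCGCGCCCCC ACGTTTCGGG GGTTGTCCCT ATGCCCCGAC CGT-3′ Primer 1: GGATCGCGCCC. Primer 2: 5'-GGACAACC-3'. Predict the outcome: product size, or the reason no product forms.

Primer 1 (GGATCGCGCCC) matches the top strand at positions 8–18; it acts as a forward primer.
Primer 2's reverse complement is GGTTGTCC, matching the top strand at positions 31–38; it acts as a reverse primer.
The 3' ends face each other across positions 8–38, giving a 31 bp product.

Yes — a 31 bp product.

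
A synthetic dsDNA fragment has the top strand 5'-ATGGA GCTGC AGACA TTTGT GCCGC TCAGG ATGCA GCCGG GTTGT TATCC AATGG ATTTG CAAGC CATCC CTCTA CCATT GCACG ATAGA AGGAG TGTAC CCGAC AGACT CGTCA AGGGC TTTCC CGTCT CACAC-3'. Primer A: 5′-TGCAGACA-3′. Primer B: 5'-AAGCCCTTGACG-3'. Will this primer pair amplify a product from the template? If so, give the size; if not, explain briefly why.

Yes — a 115 bp product.

Primer A (TGCAGACA) matches the top strand at positions 8–15; it acts as a forward primer.
Primer B's reverse complement is CGTCAAGGGCTT, matching the top strand at positions 111–122; it acts as a reverse primer.
The 3' ends face each other across positions 8–122, giving a 115 bp product.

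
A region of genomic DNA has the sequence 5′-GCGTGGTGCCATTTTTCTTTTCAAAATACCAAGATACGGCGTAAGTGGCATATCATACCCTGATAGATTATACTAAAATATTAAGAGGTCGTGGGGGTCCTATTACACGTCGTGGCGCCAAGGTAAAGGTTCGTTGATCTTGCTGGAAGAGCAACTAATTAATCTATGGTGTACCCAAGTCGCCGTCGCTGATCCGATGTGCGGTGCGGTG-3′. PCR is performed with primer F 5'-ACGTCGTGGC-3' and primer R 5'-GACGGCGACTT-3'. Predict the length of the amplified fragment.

81 bp

The forward primer matches the template at positions 107–116.
Reverse complement of the reverse primer: AAGTCGCCGTC. This occurs on the top strand at positions 177–187.
The product runs from position 107 to position 187, so its length is 187 − 107 + 1 = 81 bp.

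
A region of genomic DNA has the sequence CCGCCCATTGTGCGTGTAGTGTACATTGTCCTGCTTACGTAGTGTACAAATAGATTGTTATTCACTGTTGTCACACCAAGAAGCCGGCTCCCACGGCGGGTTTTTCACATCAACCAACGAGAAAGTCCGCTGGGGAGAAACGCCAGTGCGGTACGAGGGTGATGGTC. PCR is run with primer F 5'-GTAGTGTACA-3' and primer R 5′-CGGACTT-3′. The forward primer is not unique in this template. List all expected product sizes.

The forward primer GTAGTGTACA matches the top strand at positions 16–25, 39–48.
The reverse primer's reverse complement is AAGTCCG, matching at positions 123–129.
Each forward site pairs with the reverse site to give a product ending at position 129: sizes 114, 91 bp.

114 bp, 91 bp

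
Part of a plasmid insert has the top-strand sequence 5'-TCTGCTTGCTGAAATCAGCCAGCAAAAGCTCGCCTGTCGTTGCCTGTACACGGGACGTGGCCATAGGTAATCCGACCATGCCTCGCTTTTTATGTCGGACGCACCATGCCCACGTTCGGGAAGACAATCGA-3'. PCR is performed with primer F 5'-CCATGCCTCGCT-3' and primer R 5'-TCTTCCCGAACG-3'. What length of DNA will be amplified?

49 bp

Forward primer CCATGCCTCGCT is found on the top strand at positions 76–87.
Reverse complement of the reverse primer: CGTTCGGGAAGA. This occurs on the top strand at positions 113–124.
Product length = (reverse-primer end) − (forward-primer start) + 1 = 124 − 76 + 1 = 49 bp.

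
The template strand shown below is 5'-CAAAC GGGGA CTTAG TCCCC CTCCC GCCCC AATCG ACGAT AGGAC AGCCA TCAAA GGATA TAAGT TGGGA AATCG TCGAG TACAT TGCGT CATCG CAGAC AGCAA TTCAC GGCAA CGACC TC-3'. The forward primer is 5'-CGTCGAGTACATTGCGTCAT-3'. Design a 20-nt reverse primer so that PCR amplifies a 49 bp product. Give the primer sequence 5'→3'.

5'-GAGGTCGTTGCCGTGAATTG-3'

The forward primer binds at positions 74–93, so a 49 bp product ends at position 74 + 49 − 1 = 122.
The reverse primer anneals to the top strand over positions 103–122, i.e. to CAATTCACGGCAACGACCTC.
Its sequence written 5'→3' is the reverse complement: GAGGTCGTTGCCGTGAATTG.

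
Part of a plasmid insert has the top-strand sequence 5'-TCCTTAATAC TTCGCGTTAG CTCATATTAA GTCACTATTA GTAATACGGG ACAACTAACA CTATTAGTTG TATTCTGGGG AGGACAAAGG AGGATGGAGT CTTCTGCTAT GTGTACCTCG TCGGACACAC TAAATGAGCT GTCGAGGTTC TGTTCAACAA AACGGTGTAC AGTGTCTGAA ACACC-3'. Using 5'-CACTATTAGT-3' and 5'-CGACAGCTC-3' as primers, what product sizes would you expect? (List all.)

112 bp, 86 bp

The forward primer CACTATTAGT matches the top strand at positions 33–42, 59–68.
The reverse primer's reverse complement is GAGCTGTCG, matching at positions 136–144.
Each forward site pairs with the reverse site to give a product ending at position 144: sizes 112, 86 bp.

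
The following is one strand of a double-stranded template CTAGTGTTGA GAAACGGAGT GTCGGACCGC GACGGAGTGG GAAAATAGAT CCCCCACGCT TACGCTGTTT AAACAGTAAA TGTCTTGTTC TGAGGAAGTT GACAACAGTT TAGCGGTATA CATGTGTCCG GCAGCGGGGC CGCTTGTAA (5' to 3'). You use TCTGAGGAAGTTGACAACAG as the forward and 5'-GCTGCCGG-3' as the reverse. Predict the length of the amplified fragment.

47 bp

The forward primer matches the template at positions 89–108.
Reverse complement of the reverse primer: CCGGCAGC. This occurs on the top strand at positions 128–135.
The product runs from position 89 to position 135, so its length is 135 − 89 + 1 = 47 bp.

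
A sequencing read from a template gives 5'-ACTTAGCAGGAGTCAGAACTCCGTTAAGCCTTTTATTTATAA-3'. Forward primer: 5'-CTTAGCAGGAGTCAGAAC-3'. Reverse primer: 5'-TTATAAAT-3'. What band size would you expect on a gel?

Scanning the template, CTTAGCAGGAGTCAGAAC occurs at positions 2–19; this primer anneals to the bottom strand there with its 3' end pointing downstream.
Reverse complement of the reverse primer: ATTTATAA. This occurs on the top strand at positions 35–42.
Amplicon spans positions 2–42: 41 bp.

41 bp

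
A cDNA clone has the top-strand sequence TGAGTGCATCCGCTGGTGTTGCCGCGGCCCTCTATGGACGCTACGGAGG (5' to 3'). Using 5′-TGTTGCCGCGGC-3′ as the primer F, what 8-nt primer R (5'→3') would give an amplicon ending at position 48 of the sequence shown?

The forward primer binds at positions 17–28; the product's 3' end on the top strand is position 48.
The reverse primer anneals to the top strand over positions 41–48, i.e. to CTACGGAG.
Its sequence written 5'→3' is the reverse complement: CTCCGTAG.

5'-CTCCGTAG-3'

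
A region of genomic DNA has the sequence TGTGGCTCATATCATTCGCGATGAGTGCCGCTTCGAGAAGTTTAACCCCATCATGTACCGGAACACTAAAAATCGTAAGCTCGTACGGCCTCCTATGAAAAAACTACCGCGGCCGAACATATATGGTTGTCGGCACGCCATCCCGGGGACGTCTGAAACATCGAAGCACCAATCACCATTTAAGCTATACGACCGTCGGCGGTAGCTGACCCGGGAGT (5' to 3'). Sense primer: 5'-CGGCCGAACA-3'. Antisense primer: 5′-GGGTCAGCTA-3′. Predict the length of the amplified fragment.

Scanning the template, CGGCCGAACA occurs at positions 110–119; this primer anneals to the bottom strand there with its 3' end pointing downstream.
Reverse complement of the reverse primer: TAGCTGACCC. This occurs on the top strand at positions 203–212.
The product runs from position 110 to position 212, so its length is 212 − 110 + 1 = 103 bp.

103 bp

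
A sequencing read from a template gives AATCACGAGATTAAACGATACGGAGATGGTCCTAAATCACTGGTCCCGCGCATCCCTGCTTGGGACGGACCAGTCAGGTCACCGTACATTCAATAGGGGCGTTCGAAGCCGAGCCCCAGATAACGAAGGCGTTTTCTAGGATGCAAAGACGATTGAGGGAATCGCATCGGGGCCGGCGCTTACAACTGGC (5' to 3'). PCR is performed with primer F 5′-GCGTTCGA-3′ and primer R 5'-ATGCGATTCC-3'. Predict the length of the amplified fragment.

69 bp

Scanning the template, GCGTTCGA occurs at positions 99–106; this primer anneals to the bottom strand there with its 3' end pointing downstream.
The reverse primer's reverse complement is GGAATCGCAT, which matches the template at positions 158–167.
Product length = (reverse-primer end) − (forward-primer start) + 1 = 167 − 99 + 1 = 69 bp.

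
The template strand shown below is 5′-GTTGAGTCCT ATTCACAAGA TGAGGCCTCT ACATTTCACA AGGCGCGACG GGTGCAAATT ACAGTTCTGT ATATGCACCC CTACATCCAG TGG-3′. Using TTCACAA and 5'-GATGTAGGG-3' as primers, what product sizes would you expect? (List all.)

76 bp, 53 bp

The forward primer TTCACAA matches the top strand at positions 12–18, 35–41.
The reverse primer's reverse complement is CCCTACATC, matching at positions 79–87.
Each forward site pairs with the reverse site to give a product ending at position 87: sizes 76, 53 bp.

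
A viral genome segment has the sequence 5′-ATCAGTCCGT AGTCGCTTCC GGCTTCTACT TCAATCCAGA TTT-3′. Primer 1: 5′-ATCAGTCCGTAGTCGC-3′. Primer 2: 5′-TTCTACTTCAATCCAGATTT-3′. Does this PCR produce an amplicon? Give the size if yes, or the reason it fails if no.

Primer 1 (ATCAGTCCGTAGTCGC) matches the top strand at positions 1–16 (3' end points downstream).
Primer 2 (TTCTACTTCAATCCAGATTT) also matches the top strand directly, at positions 24–43 — its reverse complement AAATCTGGATTGAAGTAGAA is not present.
Both primers anneal to the bottom strand with 3' ends pointing the same way, so neither can prime synthesis back toward the other.

No product — both primers anneal to the same strand and extend in the same direction.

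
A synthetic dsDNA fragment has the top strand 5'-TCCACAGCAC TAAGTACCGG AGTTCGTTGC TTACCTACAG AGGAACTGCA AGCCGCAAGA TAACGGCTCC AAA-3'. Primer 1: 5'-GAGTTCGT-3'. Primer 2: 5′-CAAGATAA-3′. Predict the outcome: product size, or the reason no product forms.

No product — both primers anneal to the same strand and extend in the same direction.

Primer 1 (GAGTTCGT) matches the top strand at positions 20–27 (3' end points downstream).
Primer 2 (CAAGATAA) also matches the top strand directly, at positions 56–63 — its reverse complement TTATCTTG is not present.
Both primers anneal to the bottom strand with 3' ends pointing the same way, so neither can prime synthesis back toward the other.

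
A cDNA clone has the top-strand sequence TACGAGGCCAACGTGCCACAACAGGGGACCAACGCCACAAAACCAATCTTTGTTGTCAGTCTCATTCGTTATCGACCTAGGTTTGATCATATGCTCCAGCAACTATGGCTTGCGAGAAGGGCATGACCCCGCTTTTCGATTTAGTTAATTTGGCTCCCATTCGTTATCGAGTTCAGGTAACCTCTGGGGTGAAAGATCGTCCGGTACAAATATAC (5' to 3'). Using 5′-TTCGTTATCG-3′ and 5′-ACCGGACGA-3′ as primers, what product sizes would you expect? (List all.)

141 bp, 46 bp

The forward primer TTCGTTATCG matches the top strand at positions 65–74, 160–169.
The reverse primer's reverse complement is TCGTCCGGT, matching at positions 197–205.
Each forward site pairs with the reverse site to give a product ending at position 205: sizes 141, 46 bp.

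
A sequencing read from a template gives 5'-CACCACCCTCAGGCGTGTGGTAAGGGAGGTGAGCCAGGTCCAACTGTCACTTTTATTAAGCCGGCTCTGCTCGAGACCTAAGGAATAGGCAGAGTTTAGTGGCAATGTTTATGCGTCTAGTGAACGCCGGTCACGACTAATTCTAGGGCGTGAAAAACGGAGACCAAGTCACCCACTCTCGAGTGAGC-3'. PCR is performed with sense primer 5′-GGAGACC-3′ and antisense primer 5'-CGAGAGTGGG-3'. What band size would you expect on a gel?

23 bp

Scanning the template, GGAGACC occurs at positions 159–165; this primer anneals to the bottom strand there with its 3' end pointing downstream.
The reverse primer's reverse complement is CCCACTCTCG, which matches the template at positions 172–181.
The product runs from position 159 to position 181, so its length is 181 − 159 + 1 = 23 bp.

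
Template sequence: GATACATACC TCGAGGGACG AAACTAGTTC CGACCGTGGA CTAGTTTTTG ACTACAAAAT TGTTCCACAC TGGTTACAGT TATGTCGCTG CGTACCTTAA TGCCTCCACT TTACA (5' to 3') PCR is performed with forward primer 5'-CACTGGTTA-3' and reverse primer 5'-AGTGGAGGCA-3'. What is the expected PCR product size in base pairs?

43 bp

The forward primer matches the template at positions 68–76.
The reverse primer's reverse complement is TGCCTCCACT, which matches the template at positions 101–110.
The product runs from position 68 to position 110, so its length is 110 − 68 + 1 = 43 bp.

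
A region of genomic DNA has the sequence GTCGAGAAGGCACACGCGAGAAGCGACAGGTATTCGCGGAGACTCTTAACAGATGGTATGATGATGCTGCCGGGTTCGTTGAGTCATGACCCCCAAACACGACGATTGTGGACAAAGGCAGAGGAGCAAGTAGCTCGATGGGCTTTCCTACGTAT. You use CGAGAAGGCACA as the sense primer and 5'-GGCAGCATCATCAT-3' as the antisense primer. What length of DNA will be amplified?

Scanning the template, CGAGAAGGCACA occurs at positions 3–14; this primer anneals to the bottom strand there with its 3' end pointing downstream.
Taking the reverse complement of GGCAGCATCATCAT gives ATGATGATGCTGCC, found at positions 58–71 on the template; the primer anneals here to the top strand with its 3' end pointing upstream.
The product runs from position 3 to position 71, so its length is 71 − 3 + 1 = 69 bp.

69 bp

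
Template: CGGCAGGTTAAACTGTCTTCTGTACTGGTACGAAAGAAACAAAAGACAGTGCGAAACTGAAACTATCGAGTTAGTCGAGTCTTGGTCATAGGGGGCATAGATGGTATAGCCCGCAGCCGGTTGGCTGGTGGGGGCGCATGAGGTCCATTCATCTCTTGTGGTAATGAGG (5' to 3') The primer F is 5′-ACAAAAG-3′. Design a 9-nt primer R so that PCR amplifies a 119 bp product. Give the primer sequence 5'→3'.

5'-AAGAGATGA-3'

The forward primer binds at positions 39–45, so a 119 bp product ends at position 39 + 119 − 1 = 157.
The reverse primer anneals to the top strand over positions 149–157, i.e. to TCATCTCTT.
Its sequence written 5'→3' is the reverse complement: AAGAGATGA.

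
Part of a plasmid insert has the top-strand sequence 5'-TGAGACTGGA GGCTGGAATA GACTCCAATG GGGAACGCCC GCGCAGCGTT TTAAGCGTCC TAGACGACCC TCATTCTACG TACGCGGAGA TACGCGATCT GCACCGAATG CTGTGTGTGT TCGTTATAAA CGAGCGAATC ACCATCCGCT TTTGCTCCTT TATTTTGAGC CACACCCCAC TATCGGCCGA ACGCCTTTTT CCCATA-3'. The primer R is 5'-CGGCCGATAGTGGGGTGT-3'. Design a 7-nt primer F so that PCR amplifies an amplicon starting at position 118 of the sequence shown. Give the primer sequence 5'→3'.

The reverse primer's reverse complement ACACCCCACTATCGGCCG matches the template at positions 172–189; the product starts at position 118.
The forward primer is identical to the top strand over positions 118–124: TGTTCGT.

5'-TGTTCGT-3'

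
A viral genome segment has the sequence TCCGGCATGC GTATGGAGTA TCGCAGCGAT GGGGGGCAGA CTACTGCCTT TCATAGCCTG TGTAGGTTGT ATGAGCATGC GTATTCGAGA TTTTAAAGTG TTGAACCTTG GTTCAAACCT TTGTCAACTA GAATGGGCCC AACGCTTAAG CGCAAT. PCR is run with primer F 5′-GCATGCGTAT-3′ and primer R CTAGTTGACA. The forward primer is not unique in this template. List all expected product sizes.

127 bp, 57 bp

The forward primer GCATGCGTAT matches the top strand at positions 5–14, 75–84.
The reverse primer's reverse complement is TGTCAACTAG, matching at positions 122–131.
Each forward site pairs with the reverse site to give a product ending at position 131: sizes 127, 57 bp.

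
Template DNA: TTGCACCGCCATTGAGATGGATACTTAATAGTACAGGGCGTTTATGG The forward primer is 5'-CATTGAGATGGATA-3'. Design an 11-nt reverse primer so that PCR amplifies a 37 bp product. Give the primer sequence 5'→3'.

The forward primer binds at positions 10–23, so a 37 bp product ends at position 10 + 37 − 1 = 46.
The reverse primer anneals to the top strand over positions 36–46, i.e. to GGGCGTTTATG.
Its sequence written 5'→3' is the reverse complement: CATAAACGCCC.

5'-CATAAACGCCC-3'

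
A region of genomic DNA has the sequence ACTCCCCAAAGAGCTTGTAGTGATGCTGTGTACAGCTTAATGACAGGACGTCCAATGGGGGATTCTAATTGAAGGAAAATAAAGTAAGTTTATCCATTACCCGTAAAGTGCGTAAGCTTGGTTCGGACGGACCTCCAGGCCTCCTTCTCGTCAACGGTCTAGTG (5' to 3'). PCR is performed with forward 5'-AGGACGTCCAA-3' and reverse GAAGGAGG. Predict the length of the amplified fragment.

103 bp

Forward primer AGGACGTCCAA is found on the top strand at positions 45–55.
Taking the reverse complement of GAAGGAGG gives CCTCCTTC, found at positions 140–147 on the template; the primer anneals here to the top strand with its 3' end pointing upstream.
The product runs from position 45 to position 147, so its length is 147 − 45 + 1 = 103 bp.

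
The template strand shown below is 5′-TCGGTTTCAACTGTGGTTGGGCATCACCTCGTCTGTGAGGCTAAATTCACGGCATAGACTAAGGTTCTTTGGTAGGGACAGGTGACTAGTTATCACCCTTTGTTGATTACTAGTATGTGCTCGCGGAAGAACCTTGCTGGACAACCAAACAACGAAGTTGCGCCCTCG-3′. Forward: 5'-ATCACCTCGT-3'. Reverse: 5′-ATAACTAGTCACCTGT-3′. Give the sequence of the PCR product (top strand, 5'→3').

The forward primer matches the template at positions 23–32.
Reverse complement of the reverse primer: ACAGGTGACTAGTTAT. This occurs on the top strand at positions 78–93.
The product is the template from position 23 through 93 (71 bp).

5'-ATCACCTCGTCTGTGAGGCTAAATTCACGGCATAGACTAAGGTTCTTTGGTAGGGACAGGTGACTAGTTAT-3'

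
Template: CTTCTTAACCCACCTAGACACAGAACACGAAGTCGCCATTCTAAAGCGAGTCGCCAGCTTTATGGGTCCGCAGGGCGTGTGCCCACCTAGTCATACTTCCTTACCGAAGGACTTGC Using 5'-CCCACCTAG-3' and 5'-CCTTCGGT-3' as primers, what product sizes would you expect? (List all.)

The forward primer CCCACCTAG matches the top strand at positions 9–17, 82–90.
The reverse primer's reverse complement is ACCGAAGG, matching at positions 103–110.
Each forward site pairs with the reverse site to give a product ending at position 110: sizes 102, 29 bp.

102 bp, 29 bp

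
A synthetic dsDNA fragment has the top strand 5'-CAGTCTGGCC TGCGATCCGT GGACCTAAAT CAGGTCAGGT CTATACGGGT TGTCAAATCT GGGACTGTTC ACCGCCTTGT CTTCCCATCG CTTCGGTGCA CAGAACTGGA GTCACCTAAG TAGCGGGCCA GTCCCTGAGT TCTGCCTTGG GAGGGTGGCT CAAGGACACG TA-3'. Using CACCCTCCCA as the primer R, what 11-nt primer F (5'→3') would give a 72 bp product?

The reverse primer's reverse complement TGGGAGGGTG matches the template at positions 148–157, so the product ends at position 157.
A 72 bp product then starts at position 157 − 72 + 1 = 86.
The forward primer is identical to the top strand there: CATCGCTTCGG.

5'-CATCGCTTCGG-3'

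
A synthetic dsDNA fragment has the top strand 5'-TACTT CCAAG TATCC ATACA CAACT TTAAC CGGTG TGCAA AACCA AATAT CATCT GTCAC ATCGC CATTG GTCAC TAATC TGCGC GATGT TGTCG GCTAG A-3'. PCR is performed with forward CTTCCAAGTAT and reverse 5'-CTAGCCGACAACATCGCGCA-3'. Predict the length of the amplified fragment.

98 bp

The forward primer matches the template at positions 3–13.
Reverse complement of the reverse primer: TGCGCGATGTTGTCGGCTAG. This occurs on the top strand at positions 81–100.
Product length = (reverse-primer end) − (forward-primer start) + 1 = 100 − 3 + 1 = 98 bp.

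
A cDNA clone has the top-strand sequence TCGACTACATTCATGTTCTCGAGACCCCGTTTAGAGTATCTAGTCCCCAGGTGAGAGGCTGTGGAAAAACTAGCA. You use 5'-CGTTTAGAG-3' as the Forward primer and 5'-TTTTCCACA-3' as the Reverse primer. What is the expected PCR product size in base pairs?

41 bp

Forward primer CGTTTAGAG is found on the top strand at positions 28–36.
The reverse primer's reverse complement is TGTGGAAAA, which matches the template at positions 60–68.
The product runs from position 28 to position 68, so its length is 68 − 28 + 1 = 41 bp.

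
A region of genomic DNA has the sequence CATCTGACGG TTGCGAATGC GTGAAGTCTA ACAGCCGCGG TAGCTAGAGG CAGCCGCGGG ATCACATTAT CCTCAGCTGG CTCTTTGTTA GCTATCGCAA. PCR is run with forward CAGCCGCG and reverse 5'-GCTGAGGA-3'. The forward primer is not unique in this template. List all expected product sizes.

46 bp, 27 bp

The forward primer CAGCCGCG matches the top strand at positions 32–39, 51–58.
The reverse primer's reverse complement is TCCTCAGC, matching at positions 70–77.
Each forward site pairs with the reverse site to give a product ending at position 77: sizes 46, 27 bp.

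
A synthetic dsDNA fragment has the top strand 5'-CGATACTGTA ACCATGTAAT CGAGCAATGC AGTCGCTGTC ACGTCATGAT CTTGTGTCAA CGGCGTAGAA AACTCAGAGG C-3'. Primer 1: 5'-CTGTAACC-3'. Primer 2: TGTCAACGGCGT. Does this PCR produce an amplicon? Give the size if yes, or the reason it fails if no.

No product — both primers anneal to the same strand and extend in the same direction.

Primer 1 (CTGTAACC) matches the top strand at positions 6–13 (3' end points downstream).
Primer 2 (TGTCAACGGCGT) also matches the top strand directly, at positions 55–66 — its reverse complement ACGCCGTTGACA is not present.
Both primers anneal to the bottom strand with 3' ends pointing the same way, so neither can prime synthesis back toward the other.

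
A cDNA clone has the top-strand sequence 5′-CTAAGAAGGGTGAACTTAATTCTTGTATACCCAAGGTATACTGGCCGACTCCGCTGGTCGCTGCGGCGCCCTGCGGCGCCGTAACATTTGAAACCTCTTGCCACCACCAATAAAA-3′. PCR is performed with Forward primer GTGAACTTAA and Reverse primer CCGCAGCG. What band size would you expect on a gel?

Scanning the template, GTGAACTTAA occurs at positions 10–19; this primer anneals to the bottom strand there with its 3' end pointing downstream.
The reverse primer's reverse complement is CGCTGCGG, which matches the template at positions 59–66.
Product length = (reverse-primer end) − (forward-primer start) + 1 = 66 − 10 + 1 = 57 bp.

57 bp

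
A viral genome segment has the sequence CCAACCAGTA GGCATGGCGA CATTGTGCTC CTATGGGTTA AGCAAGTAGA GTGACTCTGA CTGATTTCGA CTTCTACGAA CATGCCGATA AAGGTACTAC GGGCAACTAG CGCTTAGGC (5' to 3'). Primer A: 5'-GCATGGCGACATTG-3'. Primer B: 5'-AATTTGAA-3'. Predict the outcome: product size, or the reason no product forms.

No product — primer B has no binding site in the template.

Primer B (AATTTGAA) does not match the top strand, and its reverse complement TTCAAATT does not match either.
With no annealing site for primer B, no amplification occurs.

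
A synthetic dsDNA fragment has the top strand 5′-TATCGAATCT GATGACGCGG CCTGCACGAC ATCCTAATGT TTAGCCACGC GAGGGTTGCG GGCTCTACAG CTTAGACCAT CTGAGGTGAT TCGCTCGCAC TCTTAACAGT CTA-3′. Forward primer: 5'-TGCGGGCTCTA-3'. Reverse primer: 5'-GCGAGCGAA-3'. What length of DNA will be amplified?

The forward primer matches the template at positions 57–67.
The reverse primer's reverse complement is TTCGCTCGC, which matches the template at positions 90–98.
Product length = (reverse-primer end) − (forward-primer start) + 1 = 98 − 57 + 1 = 42 bp.

42 bp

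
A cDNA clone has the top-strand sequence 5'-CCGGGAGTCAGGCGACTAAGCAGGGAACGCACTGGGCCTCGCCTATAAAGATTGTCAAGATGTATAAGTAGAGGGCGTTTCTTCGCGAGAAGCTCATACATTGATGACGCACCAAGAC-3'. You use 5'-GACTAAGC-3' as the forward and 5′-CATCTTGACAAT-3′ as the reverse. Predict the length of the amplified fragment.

49 bp

Scanning the template, GACTAAGC occurs at positions 14–21; this primer anneals to the bottom strand there with its 3' end pointing downstream.
Taking the reverse complement of CATCTTGACAAT gives ATTGTCAAGATG, found at positions 51–62 on the template; the primer anneals here to the top strand with its 3' end pointing upstream.
The product runs from position 14 to position 62, so its length is 62 − 14 + 1 = 49 bp.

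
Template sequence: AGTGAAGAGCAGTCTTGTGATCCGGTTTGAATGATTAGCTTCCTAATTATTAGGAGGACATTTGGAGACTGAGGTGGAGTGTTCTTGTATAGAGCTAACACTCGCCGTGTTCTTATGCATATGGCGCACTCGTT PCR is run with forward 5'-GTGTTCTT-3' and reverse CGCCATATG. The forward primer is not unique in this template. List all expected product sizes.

The forward primer GTGTTCTT matches the top strand at positions 79–86, 107–114.
The reverse primer's reverse complement is CATATGGCG, matching at positions 118–126.
Each forward site pairs with the reverse site to give a product ending at position 126: sizes 48, 20 bp.

48 bp, 20 bp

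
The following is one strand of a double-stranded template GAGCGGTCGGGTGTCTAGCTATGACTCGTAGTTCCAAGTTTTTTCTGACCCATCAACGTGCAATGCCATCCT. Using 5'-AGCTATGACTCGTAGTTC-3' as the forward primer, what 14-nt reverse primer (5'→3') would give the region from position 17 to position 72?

The product's 3' end on the top strand is position 72.
The reverse primer anneals to the top strand over positions 59–72, i.e. to TGCAATGCCATCCT.
Its sequence written 5'→3' is the reverse complement: AGGATGGCATTGCA.

5'-AGGATGGCATTGCA-3'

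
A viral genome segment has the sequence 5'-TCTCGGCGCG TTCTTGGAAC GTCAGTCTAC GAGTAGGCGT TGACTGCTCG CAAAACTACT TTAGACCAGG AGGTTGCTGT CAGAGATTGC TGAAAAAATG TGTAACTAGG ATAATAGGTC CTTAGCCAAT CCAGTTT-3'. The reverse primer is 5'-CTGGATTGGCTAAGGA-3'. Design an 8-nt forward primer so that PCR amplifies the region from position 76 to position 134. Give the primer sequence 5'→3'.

5'-GCTGTCAG-3'

The reverse primer's reverse complement TCCTTAGCCAATCCAG matches the template at positions 119–134; the product starts at position 76.
The forward primer is identical to the top strand over positions 76–83: GCTGTCAG.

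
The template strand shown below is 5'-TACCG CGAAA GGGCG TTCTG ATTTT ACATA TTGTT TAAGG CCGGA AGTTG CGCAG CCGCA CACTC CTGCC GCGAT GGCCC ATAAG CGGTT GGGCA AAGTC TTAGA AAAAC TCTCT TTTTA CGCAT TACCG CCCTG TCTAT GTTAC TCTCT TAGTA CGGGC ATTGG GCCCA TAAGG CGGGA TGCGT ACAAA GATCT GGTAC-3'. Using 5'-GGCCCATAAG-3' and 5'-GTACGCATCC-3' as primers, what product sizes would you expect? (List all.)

The forward primer GGCCCATAAG matches the top strand at positions 76–85, 165–174.
The reverse primer's reverse complement is GGATGCGTAC, matching at positions 178–187.
Each forward site pairs with the reverse site to give a product ending at position 187: sizes 112, 23 bp.

112 bp, 23 bp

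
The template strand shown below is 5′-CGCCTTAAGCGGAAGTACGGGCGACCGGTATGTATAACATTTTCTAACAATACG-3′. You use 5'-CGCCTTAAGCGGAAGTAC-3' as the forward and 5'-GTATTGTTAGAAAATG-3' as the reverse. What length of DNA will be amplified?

53 bp

Scanning the template, CGCCTTAAGCGGAAGTAC occurs at positions 1–18; this primer anneals to the bottom strand there with its 3' end pointing downstream.
The reverse primer's reverse complement is CATTTTCTAACAATAC, which matches the template at positions 38–53.
Amplicon spans positions 1–53: 53 bp.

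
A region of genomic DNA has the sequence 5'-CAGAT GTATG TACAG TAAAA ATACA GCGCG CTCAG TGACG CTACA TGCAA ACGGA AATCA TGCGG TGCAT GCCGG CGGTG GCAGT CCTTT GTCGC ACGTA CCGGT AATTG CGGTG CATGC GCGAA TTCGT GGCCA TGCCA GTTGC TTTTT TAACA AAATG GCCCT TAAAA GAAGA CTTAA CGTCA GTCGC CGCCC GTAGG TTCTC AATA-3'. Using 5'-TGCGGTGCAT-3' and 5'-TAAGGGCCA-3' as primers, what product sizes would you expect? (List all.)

107 bp, 59 bp

The forward primer TGCGGTGCAT matches the top strand at positions 61–70, 109–118.
The reverse primer's reverse complement is TGGCCCTTA, matching at positions 159–167.
Each forward site pairs with the reverse site to give a product ending at position 167: sizes 107, 59 bp.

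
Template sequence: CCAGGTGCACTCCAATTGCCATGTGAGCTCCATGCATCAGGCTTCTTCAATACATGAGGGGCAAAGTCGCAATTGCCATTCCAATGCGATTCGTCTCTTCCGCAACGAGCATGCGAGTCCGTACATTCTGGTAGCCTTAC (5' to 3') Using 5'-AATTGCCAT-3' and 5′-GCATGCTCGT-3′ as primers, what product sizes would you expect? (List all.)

101 bp, 44 bp

The forward primer AATTGCCAT matches the top strand at positions 14–22, 71–79.
The reverse primer's reverse complement is ACGAGCATGC, matching at positions 105–114.
Each forward site pairs with the reverse site to give a product ending at position 114: sizes 101, 44 bp.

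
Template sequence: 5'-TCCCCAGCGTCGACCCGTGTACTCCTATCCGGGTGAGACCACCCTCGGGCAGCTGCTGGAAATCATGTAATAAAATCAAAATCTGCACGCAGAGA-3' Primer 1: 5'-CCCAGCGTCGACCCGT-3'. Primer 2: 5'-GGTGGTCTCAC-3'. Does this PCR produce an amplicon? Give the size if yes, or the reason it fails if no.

Yes — a 41 bp product.

Primer 1 (CCCAGCGTCGACCCGT) matches the top strand at positions 3–18; it acts as a forward primer.
Primer 2's reverse complement is GTGAGACCACC, matching the top strand at positions 33–43; it acts as a reverse primer.
The 3' ends face each other across positions 3–43, giving a 41 bp product.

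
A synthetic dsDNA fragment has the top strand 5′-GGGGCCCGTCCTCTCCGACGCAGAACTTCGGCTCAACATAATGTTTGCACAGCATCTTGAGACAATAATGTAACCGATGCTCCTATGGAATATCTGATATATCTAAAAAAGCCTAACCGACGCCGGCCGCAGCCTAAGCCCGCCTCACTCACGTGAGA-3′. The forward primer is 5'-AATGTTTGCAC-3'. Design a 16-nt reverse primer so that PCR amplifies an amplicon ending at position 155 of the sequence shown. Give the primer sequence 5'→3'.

The forward primer binds at positions 40–50; the product's 3' end on the top strand is position 155.
The reverse primer anneals to the top strand over positions 140–155, i.e. to CCGCCTCACTCACGTG.
Its sequence written 5'→3' is the reverse complement: CACGTGAGTGAGGCGG.

5'-CACGTGAGTGAGGCGG-3'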